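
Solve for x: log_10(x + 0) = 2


Convert to exponential form: x + 0 = 10^2 = 100
x = 100 - 0 = 100
Check: log_10(100 + 0) = log_10(100) = log_10(100) = 2 ✓

x = 100


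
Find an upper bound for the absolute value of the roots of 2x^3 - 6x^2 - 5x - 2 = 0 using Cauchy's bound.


Cauchy's bound: all roots r satisfy |r| <= 1 + max(|a_i/a_n|) for i = 0,...,n-1
where a_n is the leading coefficient.

Coefficients: [2, -6, -5, -2]
Leading coefficient a_n = 2
Ratios |a_i/a_n|: 3, 5/2, 1
Maximum ratio: 3
Cauchy's bound: |r| <= 1 + 3 = 4

Upper bound = 4


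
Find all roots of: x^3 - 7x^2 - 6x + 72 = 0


Let p(x) = x^3 - 7x^2 - 6x + 72. By the rational root theorem (leading coefficient 1), any rational root is an integer divisor of 72: try ±1, ±2, ... in turn.
Test x = 1: value = 60 ≠ 0.
Test x = -1: value = 70 ≠ 0.
Test x = 2: value = 40 ≠ 0.
Test x = -2: value = 48 ≠ 0.
Test x = 3: value = 18 ≠ 0.
Test x = -3: value = 0 ✓, so (x + 3) is a factor.
Synthetic division by (x + 3): bring down 1; 1(-3) - 7 = -10; (-10)(-3) - 6 = 24; 24(-3) + 72 = 0 → quotient x^2 - 10x + 24, remainder 0.
Solve the quadratic x^2 - 10x + 24 = 0: discriminant = (-10)^2 - 4(1)(24) = 100 - 96 = 4.
sqrt(4) = 2, so x = (10 ± 2)/2: x = 6 or x = 4.
Collecting all roots found:

x = -3, x = 4, x = 6


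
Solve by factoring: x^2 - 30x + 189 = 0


We need two numbers that multiply to 189 and add to -30.
Those numbers are -21 and -9 (since (-21) * (-9) = 189 and (-21) + (-9) = -30).
So x^2 - 30x + 189 = (x - 21)(x - 9) = 0
Setting each factor to zero: x = 21 or x = 9

x = 9, x = 21


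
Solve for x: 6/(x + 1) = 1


Multiply both sides by (x + 1): 6 = 1(x + 1)
Distribute: 6 = x + 1
x = 6 - 1 = 5
x = 5

x = 5


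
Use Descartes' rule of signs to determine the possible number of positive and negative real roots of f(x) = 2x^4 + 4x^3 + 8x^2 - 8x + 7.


Descartes' rule of signs:

For positive roots, count sign changes in f(x) = 2x^4 + 4x^3 + 8x^2 - 8x + 7:
Signs of coefficients: +, +, +, -, +
Number of sign changes: 2
Possible positive real roots: 2, 0

For negative roots, examine f(-x) = 2x^4 - 4x^3 + 8x^2 + 8x + 7:
Signs of coefficients: +, -, +, +, +
Number of sign changes: 2
Possible negative real roots: 2, 0

Positive roots: 2 or 0; Negative roots: 2 or 0


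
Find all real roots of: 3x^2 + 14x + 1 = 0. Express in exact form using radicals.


Using the quadratic formula: x = (-b ± sqrt(b^2 - 4ac)) / (2a)
Here a = 3, b = 14, c = 1
Discriminant = b^2 - 4ac = 14^2 - 4(3)(1) = 196 - 12 = 184
Since discriminant = 184 > 0, there are two real roots.
x = (-14 ± 2*sqrt(46)) / 6
Simplifying: x = (-7 ± sqrt(46)) / 3
Numerically: x ≈ -0.0726 or x ≈ -4.5941

x = (-7 + sqrt(46)) / 3 or x = (-7 - sqrt(46)) / 3


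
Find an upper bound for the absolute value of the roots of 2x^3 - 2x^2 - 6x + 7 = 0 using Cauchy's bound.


Cauchy's bound: all roots r satisfy |r| <= 1 + max(|a_i/a_n|) for i = 0,...,n-1
where a_n is the leading coefficient.

Coefficients: [2, -2, -6, 7]
Leading coefficient a_n = 2
Ratios |a_i/a_n|: 1, 3, 7/2
Maximum ratio: 7/2
Cauchy's bound: |r| <= 1 + 7/2 = 9/2

Upper bound = 9/2


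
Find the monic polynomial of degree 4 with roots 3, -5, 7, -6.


A monic polynomial with roots 3, -5, 7, -6 is:
p(x) = (x - 3)(x + 5)(x - 7)(x + 6)
After multiplying by (x - 3): x - 3
After multiplying by (x + 5): x^2 + 2x - 15
After multiplying by (x - 7): x^3 - 5x^2 - 29x + 105
After multiplying by (x + 6): x^4 + x^3 - 59x^2 - 69x + 630

x^4 + x^3 - 59x^2 - 69x + 630


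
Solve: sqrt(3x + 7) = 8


Square both sides: 3x + 7 = 8^2 = 64
3x = 64 - 7 = 57
x = 19
Check: sqrt(3*19 + 7) = sqrt(64) = 8 ✓

x = 19


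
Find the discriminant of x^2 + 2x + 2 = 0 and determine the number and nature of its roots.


For ax^2 + bx + c = 0, discriminant D = b^2 - 4ac
Here a = 1, b = 2, c = 2
D = (2)^2 - 4(1)(2) = 4 - 8 = -4

D = -4 < 0
The equation has no real roots (2 complex conjugate roots).

Discriminant = -4, no real roots (2 complex conjugate roots)


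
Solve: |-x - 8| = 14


An absolute value equation |expr| = 14 gives two cases:
Case 1: -x - 8 = 14
  -x = 22, so x = -22
Case 2: -x - 8 = -14
  -x = -6, so x = 6

x = -22, x = 6


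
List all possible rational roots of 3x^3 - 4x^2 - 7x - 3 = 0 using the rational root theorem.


Rational root theorem: possible roots are ±p/q where:
  p divides the constant term (-3): p ∈ {1, 3}
  q divides the leading coefficient (3): q ∈ {1, 3}

All possible rational roots: -3, -1, -1/3, 1/3, 1, 3

-3, -1, -1/3, 1/3, 1, 3


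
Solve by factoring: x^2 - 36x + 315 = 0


We need two numbers that multiply to 315 and add to -36.
Those numbers are -15 and -21 (since (-15) * (-21) = 315 and (-15) + (-21) = -36).
So x^2 - 36x + 315 = (x - 15)(x - 21) = 0
Setting each factor to zero: x = 15 or x = 21

x = 15, x = 21


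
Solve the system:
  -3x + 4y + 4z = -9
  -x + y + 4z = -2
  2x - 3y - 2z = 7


Using Cramer's rule. Expand each determinant along the first row.
D  = (-3)*[1*(-2) - 4*(-3)] - 4*[(-1)*(-2) - 4*2] + 4*[(-1)*(-3) - 1*2]
  = (-3)*(10) - 4*(-6) + 4*(1) = -2
Dx = (-9)*[1*(-2) - 4*(-3)] - 4*[(-2)*(-2) - 4*7] + 4*[(-2)*(-3) - 1*7]
  = (-9)*(10) - 4*(-24) + 4*(-1) = 2
Dy = (-3)*[(-2)*(-2) - 4*7] - (-9)*[(-1)*(-2) - 4*2] + 4*[(-1)*7 - (-2)*2]
  = (-3)*(-24) - (-9)*(-6) + 4*(-3) = 6
Dz = (-3)*[1*7 - (-2)*(-3)] - 4*[(-1)*7 - (-2)*2] + (-9)*[(-1)*(-3) - 1*2]
  = (-3)*(1) - 4*(-3) + (-9)*(1) = 0
x = Dx/D = 2/-2 = -1, y = Dy/D = 6/-2 = -3, z = Dz/D = 0/-2 = 0
Check eq1: (-3)(-1) + (4)(-3) + (4)(0) = -9 = -9 ✓
Check eq2: (-1)(-1) + (1)(-3) + (4)(0) = -2 = -2 ✓
Check eq3: (2)(-1) + (-3)(-3) + (-2)(0) = 7 = 7 ✓

x = -1, y = -3, z = 0


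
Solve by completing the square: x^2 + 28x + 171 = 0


Start: x^2 + 28x + 171 = 0
Move constant: x^2 + 28x = -171
Half of 28 is 14, squared is 196
Add 196 to both sides: x^2 + 28x + 196 = 25
(x + 14)^2 = 25
x + 14 = ±5
x = -14 + 5 = -9 or x = -14 - 5 = -19

x = -19, x = -9


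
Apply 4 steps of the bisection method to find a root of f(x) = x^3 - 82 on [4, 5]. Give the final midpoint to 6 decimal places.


f(x) = x^3 - 82
f(4) = -18 < 0
f(5) = 43 > 0

Step 1: midpoint = (4.000000 + 5.000000)/2 = 4.500000
  f(4.500000) = 9.125000
  f(mid) > 0, so root is in [4.000000, 4.500000]

Step 2: midpoint = (4.000000 + 4.500000)/2 = 4.250000
  f(4.250000) = -5.234375
  f(mid) < 0, so root is in [4.250000, 4.500000]

Step 3: midpoint = (4.250000 + 4.500000)/2 = 4.375000
  f(4.375000) = 1.740234
  f(mid) > 0, so root is in [4.250000, 4.375000]

Step 4: midpoint = (4.250000 + 4.375000)/2 = 4.312500
  f(4.312500) = -1.797607
  f(mid) < 0, so root is in [4.312500, 4.375000]

midpoint = 4.312500


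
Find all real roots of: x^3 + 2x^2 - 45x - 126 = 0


Let p(x) = x^3 + 2x^2 - 45x - 126. By the rational root theorem (leading coefficient 1), any rational root is an integer divisor of 126: try ±1, ±2, ... in turn.
Test x = 1: value = -168 ≠ 0.
Test x = -1: value = -80 ≠ 0.
Test x = 2: value = -200 ≠ 0.
Test x = -2: value = -36 ≠ 0.
Test x = 3: value = -216 ≠ 0.
Test x = -3: value = 0 ✓, so (x + 3) is a factor.
Synthetic division by (x + 3): bring down 1; 1(-3) + 2 = -1; (-1)(-3) - 45 = -42; (-42)(-3) - 126 = 0 → quotient x^2 - x - 42, remainder 0.
Solve the quadratic x^2 - x - 42 = 0: discriminant = (-1)^2 - 4(1)(-42) = 1 + 168 = 169.
sqrt(169) = 13, so x = (1 ± 13)/2: x = 7 or x = -6.

x = -6, x = -3, x = 7


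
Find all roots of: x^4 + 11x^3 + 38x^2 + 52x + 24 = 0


Let p(x) = x^4 + 11x^3 + 38x^2 + 52x + 24. By the rational root theorem (leading coefficient 1), any rational root is an integer divisor of 24: try ±1, ±2, ... in turn.
Test x = 1: value = 126 ≠ 0.
Test x = -1: value = 0 ✓, so (x + 1) is a factor.
Synthetic division by (x + 1): bring down 1; 1(-1) + 11 = 10; 10(-1) + 38 = 28; 28(-1) + 52 = 24; 24(-1) + 24 = 0 → quotient x^3 + 10x^2 + 28x + 24, remainder 0.
Continue with the quotient x^3 + 10x^2 + 28x + 24 (candidates must divide 24; re-test x = -1 first in case it repeats).
Test x = -1: value = 5 ≠ 0.
Test x = 2: value = 128 ≠ 0.
Test x = -2: value = 0 ✓, so (x + 2) is a factor.
Synthetic division by (x + 2): bring down 1; 1(-2) + 10 = 8; 8(-2) + 28 = 12; 12(-2) + 24 = 0 → quotient x^2 + 8x + 12, remainder 0.
Solve the quadratic x^2 + 8x + 12 = 0: discriminant = 8^2 - 4(1)(12) = 64 - 48 = 16.
sqrt(16) = 4, so x = (-8 ± 4)/2: x = -2 or x = -6.
Collecting all roots found:

x = -6, x = -2 (multiplicity 2), x = -1


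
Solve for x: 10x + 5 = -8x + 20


Starting with: 10x + 5 = -8x + 20
Move all x terms to left: (10 + 8)x = 20 - 5
Simplify: 18x = 15
Divide both sides by 18: x = 5/6

x = 5/6


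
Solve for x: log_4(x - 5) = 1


Convert to exponential form: x - 5 = 4^1 = 4
x = 4 + 5 = 9
Check: log_4(9 - 5) = log_4(4) = log_4(4) = 1 ✓

x = 9


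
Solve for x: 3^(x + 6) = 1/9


Express both sides with the same base.
1/9 = 3^(-2)
Since the bases match, equate exponents: x + 6 = -2
So x = -2 - (6) = -8

x = -8


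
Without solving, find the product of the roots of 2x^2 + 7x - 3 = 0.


By Vieta's formulas for ax^2 + bx + c = 0:
  Sum of roots = -b/a
  Product of roots = c/a

Here a = 2, b = 7, c = -3
Sum = -(7)/2 = -7/2
Product = -3/2 = -3/2

Product = -3/2


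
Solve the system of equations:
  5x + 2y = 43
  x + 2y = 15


Using Cramer's rule:
Determinant D = (5)(2) - (1)(2) = 10 - 2 = 8
Dx = (43)(2) - (15)(2) = 86 - 30 = 56
Dy = (5)(15) - (1)(43) = 75 - 43 = 32
x = Dx/D = 56/8 = 7
y = Dy/D = 32/8 = 4

x = 7, y = 4


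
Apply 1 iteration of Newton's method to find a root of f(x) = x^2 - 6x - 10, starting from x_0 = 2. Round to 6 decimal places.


Newton's method: x_(n+1) = x_n - f(x_n)/f'(x_n)
f(x) = x^2 - 6x - 10
f'(x) = 2x - 6

Iteration 1:
  f(2.000000) = -18.000000
  f'(2.000000) = -2.000000
  x_1 = 2.000000 - (-18.000000)/(-2.000000) = -7.000000

x_1 = -7.000000


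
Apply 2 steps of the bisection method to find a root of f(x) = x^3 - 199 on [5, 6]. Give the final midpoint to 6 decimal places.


f(x) = x^3 - 199
f(5) = -74 < 0
f(6) = 17 > 0

Step 1: midpoint = (5.000000 + 6.000000)/2 = 5.500000
  f(5.500000) = -32.625000
  f(mid) < 0, so root is in [5.500000, 6.000000]

Step 2: midpoint = (5.500000 + 6.000000)/2 = 5.750000
  f(5.750000) = -8.890625
  f(mid) < 0, so root is in [5.750000, 6.000000]

midpoint = 5.750000


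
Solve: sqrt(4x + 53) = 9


Square both sides: 4x + 53 = 9^2 = 81
4x = 81 - 53 = 28
x = 7
Check: sqrt(4*7 + 53) = sqrt(81) = 9 ✓

x = 7


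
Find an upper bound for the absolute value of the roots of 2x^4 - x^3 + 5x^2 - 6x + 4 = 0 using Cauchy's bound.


Cauchy's bound: all roots r satisfy |r| <= 1 + max(|a_i/a_n|) for i = 0,...,n-1
where a_n is the leading coefficient.

Coefficients: [2, -1, 5, -6, 4]
Leading coefficient a_n = 2
Ratios |a_i/a_n|: 1/2, 5/2, 3, 2
Maximum ratio: 3
Cauchy's bound: |r| <= 1 + 3 = 4

Upper bound = 4


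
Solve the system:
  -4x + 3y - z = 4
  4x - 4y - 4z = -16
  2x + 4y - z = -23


Using Cramer's rule. Expand each determinant along the first row.
D  = (-4)*[(-4)*(-1) - (-4)*4] - 3*[4*(-1) - (-4)*2] + (-1)*[4*4 - (-4)*2]
  = (-4)*(20) - 3*(4) + (-1)*(24) = -116
Dx = 4*[(-4)*(-1) - (-4)*4] - 3*[(-16)*(-1) - (-4)*(-23)] + (-1)*[(-16)*4 - (-4)*(-23)]
  = 4*(20) - 3*(-76) + (-1)*(-156) = 464
Dy = (-4)*[(-16)*(-1) - (-4)*(-23)] - 4*[4*(-1) - (-4)*2] + (-1)*[4*(-23) - (-16)*2]
  = (-4)*(-76) - 4*(4) + (-1)*(-60) = 348
Dz = (-4)*[(-4)*(-23) - (-16)*4] - 3*[4*(-23) - (-16)*2] + 4*[4*4 - (-4)*2]
  = (-4)*(156) - 3*(-60) + 4*(24) = -348
x = Dx/D = 464/-116 = -4, y = Dy/D = 348/-116 = -3, z = Dz/D = -348/-116 = 3
Check eq1: (-4)(-4) + (3)(-3) + (-1)(3) = 4 = 4 ✓
Check eq2: (4)(-4) + (-4)(-3) + (-4)(3) = -16 = -16 ✓
Check eq3: (2)(-4) + (4)(-3) + (-1)(3) = -23 = -23 ✓

x = -4, y = -3, z = 3


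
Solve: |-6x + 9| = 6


An absolute value equation |expr| = 6 gives two cases:
Case 1: -6x + 9 = 6
  -6x = -3, so x = 1/2
Case 2: -6x + 9 = -6
  -6x = -15, so x = 5/2

x = 1/2, x = 5/2


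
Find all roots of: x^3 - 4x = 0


The constant term is 0, so x = 0 is a root. Factor out x:
  x^2 - 4 = 0
Solve the quadratic x^2 - 4 = 0: discriminant = 0^2 - 4(1)(-4) = 0 + 16 = 16.
sqrt(16) = 4, so x = (0 ± 4)/2: x = 2 or x = -2.
Collecting all roots found:

x = -2, x = 0, x = 2


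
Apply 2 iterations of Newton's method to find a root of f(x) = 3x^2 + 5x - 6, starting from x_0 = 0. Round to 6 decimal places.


Newton's method: x_(n+1) = x_n - f(x_n)/f'(x_n)
f(x) = 3x^2 + 5x - 6
f'(x) = 6x + 5

Iteration 1:
  f(0.000000) = -6.000000
  f'(0.000000) = 5.000000
  x_1 = 0.000000 - (-6.000000)/(5.000000) = 1.200000

Iteration 2:
  f(1.200000) = 4.320000
  f'(1.200000) = 12.200000
  x_2 = 1.200000 - (4.320000)/(12.200000) = 0.845902

x_2 = 0.845902


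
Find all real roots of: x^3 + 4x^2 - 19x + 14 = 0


Let p(x) = x^3 + 4x^2 - 19x + 14. By the rational root theorem (leading coefficient 1), any rational root is an integer divisor of 14: try ±1, ±2, ... in turn.
Test x = 1: value = 0 ✓, so (x - 1) is a factor.
Synthetic division by (x - 1): bring down 1; 1(1) + 4 = 5; 5(1) - 19 = -14; (-14)(1) + 14 = 0 → quotient x^2 + 5x - 14, remainder 0.
Solve the quadratic x^2 + 5x - 14 = 0: discriminant = 5^2 - 4(1)(-14) = 25 + 56 = 81.
sqrt(81) = 9, so x = (-5 ± 9)/2: x = 2 or x = -7.

x = -7, x = 1, x = 2


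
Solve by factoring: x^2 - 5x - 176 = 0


We need two numbers that multiply to -176 and add to -5.
Those numbers are 11 and -16 (since 11 * (-16) = -176 and 11 + (-16) = -5).
So x^2 - 5x - 176 = (x + 11)(x - 16) = 0
Setting each factor to zero: x = -11 or x = 16

x = -11, x = 16


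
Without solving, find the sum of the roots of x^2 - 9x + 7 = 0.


By Vieta's formulas for ax^2 + bx + c = 0:
  Sum of roots = -b/a
  Product of roots = c/a

Here a = 1, b = -9, c = 7
Sum = -(-9)/1 = 9
Product = 7/1 = 7

Sum = 9


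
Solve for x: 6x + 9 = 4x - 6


Starting with: 6x + 9 = 4x - 6
Move all x terms to left: (6 - 4)x = -6 - 9
Simplify: 2x = -15
Divide both sides by 2: x = -15/2

x = -15/2


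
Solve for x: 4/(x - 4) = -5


Multiply both sides by (x - 4): 4 = -5(x - 4)
Distribute: 4 = -5x + 20
-5x = 4 - 20 = -16
x = 16/5

x = 16/5


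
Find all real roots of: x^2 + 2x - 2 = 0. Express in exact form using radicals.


Using the quadratic formula: x = (-b ± sqrt(b^2 - 4ac)) / (2a)
Here a = 1, b = 2, c = -2
Discriminant = b^2 - 4ac = 2^2 - 4(1)(-2) = 4 + 8 = 12
Since discriminant = 12 > 0, there are two real roots.
x = (-2 ± 2*sqrt(3)) / 2
Simplifying: x = -1 ± sqrt(3)
Numerically: x ≈ 0.7321 or x ≈ -2.7321

x = -1 + sqrt(3) or x = -1 - sqrt(3)


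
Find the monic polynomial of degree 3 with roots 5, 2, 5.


A monic polynomial with roots 5, 2, 5 is:
p(x) = (x - 5)(x - 2)(x - 5)
After multiplying by (x - 5): x - 5
After multiplying by (x - 2): x^2 - 7x + 10
After multiplying by (x - 5): x^3 - 12x^2 + 45x - 50

x^3 - 12x^2 + 45x - 50


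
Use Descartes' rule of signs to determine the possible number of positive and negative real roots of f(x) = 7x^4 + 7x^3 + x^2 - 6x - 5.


Descartes' rule of signs:

For positive roots, count sign changes in f(x) = 7x^4 + 7x^3 + x^2 - 6x - 5:
Signs of coefficients: +, +, +, -, -
Number of sign changes: 1
Possible positive real roots: 1

For negative roots, examine f(-x) = 7x^4 - 7x^3 + x^2 + 6x - 5:
Signs of coefficients: +, -, +, +, -
Number of sign changes: 3
Possible negative real roots: 3, 1

Positive roots: 1; Negative roots: 3 or 1


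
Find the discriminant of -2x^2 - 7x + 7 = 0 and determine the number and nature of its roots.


For ax^2 + bx + c = 0, discriminant D = b^2 - 4ac
Here a = -2, b = -7, c = 7
D = (-7)^2 - 4(-2)(7) = 49 + 56 = 105

D = 105 > 0 but not a perfect square
The equation has 2 distinct real irrational roots.

Discriminant = 105, 2 distinct real irrational roots


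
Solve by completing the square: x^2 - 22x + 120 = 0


Start: x^2 - 22x + 120 = 0
Move constant: x^2 - 22x = -120
Half of -22 is -11, squared is 121
Add 121 to both sides: x^2 - 22x + 121 = 1
(x - 11)^2 = 1
x - 11 = ±1
x = 11 + 1 = 12 or x = 11 - 1 = 10

x = 10, x = 12


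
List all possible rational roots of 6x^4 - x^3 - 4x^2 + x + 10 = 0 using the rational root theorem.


Rational root theorem: possible roots are ±p/q where:
  p divides the constant term (10): p ∈ {1, 2, 5, 10}
  q divides the leading coefficient (6): q ∈ {1, 2, 3, 6}

All possible rational roots: -10, -5, -10/3, -5/2, -2, -5/3, -1, -5/6, -2/3, -1/2, -1/3, -1/6, 1/6, 1/3, 1/2, 2/3, 5/6, 1, 5/3, 2, 5/2, 10/3, 5, 10

-10, -5, -10/3, -5/2, -2, -5/3, -1, -5/6, -2/3, -1/2, -1/3, -1/6, 1/6, 1/3, 1/2, 2/3, 5/6, 1, 5/3, 2, 5/2, 10/3, 5, 10


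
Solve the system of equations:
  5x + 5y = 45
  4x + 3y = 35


Using Cramer's rule:
Determinant D = (5)(3) - (4)(5) = 15 - 20 = -5
Dx = (45)(3) - (35)(5) = 135 - 175 = -40
Dy = (5)(35) - (4)(45) = 175 - 180 = -5
x = Dx/D = -40/-5 = 8
y = Dy/D = -5/-5 = 1

x = 8, y = 1


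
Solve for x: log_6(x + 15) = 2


Convert to exponential form: x + 15 = 6^2 = 36
x = 36 - 15 = 21
Check: log_6(21 + 15) = log_6(36) = log_6(36) = 2 ✓

x = 21


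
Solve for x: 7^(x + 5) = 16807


Express both sides with the same base.
16807 = 7^5
Since the bases match, equate exponents: x + 5 = 5
So x = 5 - (5) = 0

x = 0


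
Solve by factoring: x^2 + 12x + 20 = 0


We need two numbers that multiply to 20 and add to 12.
Those numbers are 10 and 2 (since 10 * 2 = 20 and 10 + 2 = 12).
So x^2 + 12x + 20 = (x + 10)(x + 2) = 0
Setting each factor to zero: x = -10 or x = -2

x = -10, x = -2


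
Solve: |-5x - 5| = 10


An absolute value equation |expr| = 10 gives two cases:
Case 1: -5x - 5 = 10
  -5x = 15, so x = -3
Case 2: -5x - 5 = -10
  -5x = -5, so x = 1

x = -3, x = 1


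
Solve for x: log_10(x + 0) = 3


Convert to exponential form: x + 0 = 10^3 = 1000
x = 1000 - 0 = 1000
Check: log_10(1000 + 0) = log_10(1000) = log_10(1000) = 3 ✓

x = 1000


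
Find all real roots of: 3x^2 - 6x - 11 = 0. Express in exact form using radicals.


Using the quadratic formula: x = (-b ± sqrt(b^2 - 4ac)) / (2a)
Here a = 3, b = -6, c = -11
Discriminant = b^2 - 4ac = (-6)^2 - 4(3)(-11) = 36 + 132 = 168
Since discriminant = 168 > 0, there are two real roots.
x = (6 ± 2*sqrt(42)) / 6
Simplifying: x = (3 ± sqrt(42)) / 3
Numerically: x ≈ 3.1602 or x ≈ -1.1602

x = (3 + sqrt(42)) / 3 or x = (3 - sqrt(42)) / 3


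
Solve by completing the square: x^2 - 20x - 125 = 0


Start: x^2 - 20x - 125 = 0
Move constant: x^2 - 20x = 125
Half of -20 is -10, squared is 100
Add 100 to both sides: x^2 - 20x + 100 = 225
(x - 10)^2 = 225
x - 10 = ±15
x = 10 + 15 = 25 or x = 10 - 15 = -5

x = -5, x = 25


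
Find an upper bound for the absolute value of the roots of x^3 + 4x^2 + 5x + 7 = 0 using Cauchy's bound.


Cauchy's bound: all roots r satisfy |r| <= 1 + max(|a_i/a_n|) for i = 0,...,n-1
where a_n is the leading coefficient.

Coefficients: [1, 4, 5, 7]
Leading coefficient a_n = 1
Ratios |a_i/a_n|: 4, 5, 7
Maximum ratio: 7
Cauchy's bound: |r| <= 1 + 7 = 8

Upper bound = 8


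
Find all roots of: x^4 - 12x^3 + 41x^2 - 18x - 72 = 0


Let p(x) = x^4 - 12x^3 + 41x^2 - 18x - 72. By the rational root theorem (leading coefficient 1), any rational root is an integer divisor of 72: try ±1, ±2, ... in turn.
Test x = 1: value = -60 ≠ 0.
Test x = -1: value = 0 ✓, so (x + 1) is a factor.
Synthetic division by (x + 1): bring down 1; 1(-1) - 12 = -13; (-13)(-1) + 41 = 54; 54(-1) - 18 = -72; (-72)(-1) - 72 = 0 → quotient x^3 - 13x^2 + 54x - 72, remainder 0.
Continue with the quotient x^3 - 13x^2 + 54x - 72 (candidates must divide 72; re-test x = -1 first in case it repeats).
Test x = -1: value = -140 ≠ 0.
Test x = 2: value = -8 ≠ 0.
Test x = -2: value = -240 ≠ 0.
Test x = 3: value = 0 ✓, so (x - 3) is a factor.
Synthetic division by (x - 3): bring down 1; 1(3) - 13 = -10; (-10)(3) + 54 = 24; 24(3) - 72 = 0 → quotient x^2 - 10x + 24, remainder 0.
Solve the quadratic x^2 - 10x + 24 = 0: discriminant = (-10)^2 - 4(1)(24) = 100 - 96 = 4.
sqrt(4) = 2, so x = (10 ± 2)/2: x = 6 or x = 4.
Collecting all roots found:

x = -1, x = 3, x = 4, x = 6


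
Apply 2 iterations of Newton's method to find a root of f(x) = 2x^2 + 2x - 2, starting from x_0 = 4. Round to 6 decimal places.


Newton's method: x_(n+1) = x_n - f(x_n)/f'(x_n)
f(x) = 2x^2 + 2x - 2
f'(x) = 4x + 2

Iteration 1:
  f(4.000000) = 38.000000
  f'(4.000000) = 18.000000
  x_1 = 4.000000 - (38.000000)/(18.000000) = 1.888889

Iteration 2:
  f(1.888889) = 8.913580
  f'(1.888889) = 9.555556
  x_2 = 1.888889 - (8.913580)/(9.555556) = 0.956072

x_2 = 0.956072


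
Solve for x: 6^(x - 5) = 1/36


Express both sides with the same base.
1/36 = 6^(-2)
Since the bases match, equate exponents: x - 5 = -2
So x = -2 - (-5) = 3

x = 3


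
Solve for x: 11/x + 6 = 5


Subtract 6 from both sides: 11/x = -1
Multiply both sides by x: 11 = -1 * x
Divide by -1: x = -11

x = -11


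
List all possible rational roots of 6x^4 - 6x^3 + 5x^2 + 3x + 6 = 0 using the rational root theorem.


Rational root theorem: possible roots are ±p/q where:
  p divides the constant term (6): p ∈ {1, 2, 3, 6}
  q divides the leading coefficient (6): q ∈ {1, 2, 3, 6}

All possible rational roots: -6, -3, -2, -3/2, -1, -2/3, -1/2, -1/3, -1/6, 1/6, 1/3, 1/2, 2/3, 1, 3/2, 2, 3, 6

-6, -3, -2, -3/2, -1, -2/3, -1/2, -1/3, -1/6, 1/6, 1/3, 1/2, 2/3, 1, 3/2, 2, 3, 6


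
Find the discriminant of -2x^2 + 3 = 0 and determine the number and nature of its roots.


For ax^2 + bx + c = 0, discriminant D = b^2 - 4ac
Here a = -2, b = 0, c = 3
D = (0)^2 - 4(-2)(3) = 0 + 24 = 24

D = 24 > 0 but not a perfect square
The equation has 2 distinct real irrational roots.

Discriminant = 24, 2 distinct real irrational roots


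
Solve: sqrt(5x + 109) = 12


Square both sides: 5x + 109 = 12^2 = 144
5x = 144 - 109 = 35
x = 7
Check: sqrt(5*7 + 109) = sqrt(144) = 12 ✓

x = 7


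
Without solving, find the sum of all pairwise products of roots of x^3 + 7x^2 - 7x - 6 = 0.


By Vieta's formulas for x^3 + bx^2 + cx + d = 0:
  r1 + r2 + r3 = -b/a = -7
  r1*r2 + r1*r3 + r2*r3 = c/a = -7
  r1*r2*r3 = -d/a = 6


Sum of pairwise products = -7


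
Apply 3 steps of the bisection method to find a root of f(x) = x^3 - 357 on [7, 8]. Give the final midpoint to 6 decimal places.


f(x) = x^3 - 357
f(7) = -14 < 0
f(8) = 155 > 0

Step 1: midpoint = (7.000000 + 8.000000)/2 = 7.500000
  f(7.500000) = 64.875000
  f(mid) > 0, so root is in [7.000000, 7.500000]

Step 2: midpoint = (7.000000 + 7.500000)/2 = 7.250000
  f(7.250000) = 24.078125
  f(mid) > 0, so root is in [7.000000, 7.250000]

Step 3: midpoint = (7.000000 + 7.250000)/2 = 7.125000
  f(7.125000) = 4.705078
  f(mid) > 0, so root is in [7.000000, 7.125000]

midpoint = 7.125000


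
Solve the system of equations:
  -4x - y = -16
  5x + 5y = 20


Using Cramer's rule:
Determinant D = (-4)(5) - (5)(-1) = -20 + 5 = -15
Dx = (-16)(5) - (20)(-1) = -80 + 20 = -60
Dy = (-4)(20) - (5)(-16) = -80 + 80 = 0
x = Dx/D = -60/-15 = 4
y = Dy/D = 0/-15 = 0

x = 4, y = 0


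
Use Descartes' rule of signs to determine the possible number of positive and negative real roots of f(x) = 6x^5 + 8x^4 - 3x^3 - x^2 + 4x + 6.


Descartes' rule of signs:

For positive roots, count sign changes in f(x) = 6x^5 + 8x^4 - 3x^3 - x^2 + 4x + 6:
Signs of coefficients: +, +, -, -, +, +
Number of sign changes: 2
Possible positive real roots: 2, 0

For negative roots, examine f(-x) = -6x^5 + 8x^4 + 3x^3 - x^2 - 4x + 6:
Signs of coefficients: -, +, +, -, -, +
Number of sign changes: 3
Possible negative real roots: 3, 1

Positive roots: 2 or 0; Negative roots: 3 or 1


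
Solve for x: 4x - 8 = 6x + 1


Starting with: 4x - 8 = 6x + 1
Move all x terms to left: (4 - 6)x = 1 + 8
Simplify: -2x = 9
Divide both sides by -2: x = -9/2

x = -9/2


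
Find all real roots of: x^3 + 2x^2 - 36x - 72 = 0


Let p(x) = x^3 + 2x^2 - 36x - 72. By the rational root theorem (leading coefficient 1), any rational root is an integer divisor of 72: try ±1, ±2, ... in turn.
Test x = 1: value = -105 ≠ 0.
Test x = -1: value = -35 ≠ 0.
Test x = 2: value = -128 ≠ 0.
Test x = -2: value = 0 ✓, so (x + 2) is a factor.
Synthetic division by (x + 2): bring down 1; 1(-2) + 2 = 0; 0(-2) - 36 = -36; (-36)(-2) - 72 = 0 → quotient x^2 - 36, remainder 0.
Solve the quadratic x^2 - 36 = 0: discriminant = 0^2 - 4(1)(-36) = 0 + 144 = 144.
sqrt(144) = 12, so x = (0 ± 12)/2: x = 6 or x = -6.

x = -6, x = -2, x = 6


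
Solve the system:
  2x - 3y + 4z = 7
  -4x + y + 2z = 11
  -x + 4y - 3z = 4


Using Cramer's rule. Expand each determinant along the first row.
D  = 2*[1*(-3) - 2*4] - (-3)*[(-4)*(-3) - 2*(-1)] + 4*[(-4)*4 - 1*(-1)]
  = 2*(-11) - (-3)*(14) + 4*(-15) = -40
Dx = 7*[1*(-3) - 2*4] - (-3)*[11*(-3) - 2*4] + 4*[11*4 - 1*4]
  = 7*(-11) - (-3)*(-41) + 4*(40) = -40
Dy = 2*[11*(-3) - 2*4] - 7*[(-4)*(-3) - 2*(-1)] + 4*[(-4)*4 - 11*(-1)]
  = 2*(-41) - 7*(14) + 4*(-5) = -200
Dz = 2*[1*4 - 11*4] - (-3)*[(-4)*4 - 11*(-1)] + 7*[(-4)*4 - 1*(-1)]
  = 2*(-40) - (-3)*(-5) + 7*(-15) = -200
x = Dx/D = -40/-40 = 1, y = Dy/D = -200/-40 = 5, z = Dz/D = -200/-40 = 5
Check eq1: (2)(1) + (-3)(5) + (4)(5) = 7 = 7 ✓
Check eq2: (-4)(1) + (1)(5) + (2)(5) = 11 = 11 ✓
Check eq3: (-1)(1) + (4)(5) + (-3)(5) = 4 = 4 ✓

x = 1, y = 5, z = 5


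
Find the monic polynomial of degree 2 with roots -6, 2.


A monic polynomial with roots -6, 2 is:
p(x) = (x + 6)(x - 2)
After multiplying by (x + 6): x + 6
After multiplying by (x - 2): x^2 + 4x - 12

x^2 + 4x - 12


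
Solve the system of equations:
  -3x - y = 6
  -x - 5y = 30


Using Cramer's rule:
Determinant D = (-3)(-5) - (-1)(-1) = 15 - 1 = 14
Dx = (6)(-5) - (30)(-1) = -30 + 30 = 0
Dy = (-3)(30) - (-1)(6) = -90 + 6 = -84
x = Dx/D = 0/14 = 0
y = Dy/D = -84/14 = -6

x = 0, y = -6


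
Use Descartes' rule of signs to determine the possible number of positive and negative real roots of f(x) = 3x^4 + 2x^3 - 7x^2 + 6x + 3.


Descartes' rule of signs:

For positive roots, count sign changes in f(x) = 3x^4 + 2x^3 - 7x^2 + 6x + 3:
Signs of coefficients: +, +, -, +, +
Number of sign changes: 2
Possible positive real roots: 2, 0

For negative roots, examine f(-x) = 3x^4 - 2x^3 - 7x^2 - 6x + 3:
Signs of coefficients: +, -, -, -, +
Number of sign changes: 2
Possible negative real roots: 2, 0

Positive roots: 2 or 0; Negative roots: 2 or 0


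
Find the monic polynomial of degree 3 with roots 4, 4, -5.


A monic polynomial with roots 4, 4, -5 is:
p(x) = (x - 4)(x - 4)(x + 5)
After multiplying by (x - 4): x - 4
After multiplying by (x - 4): x^2 - 8x + 16
After multiplying by (x + 5): x^3 - 3x^2 - 24x + 80

x^3 - 3x^2 - 24x + 80


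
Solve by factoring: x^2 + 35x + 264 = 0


We need two numbers that multiply to 264 and add to 35.
Those numbers are 11 and 24 (since 11 * 24 = 264 and 11 + 24 = 35).
So x^2 + 35x + 264 = (x + 11)(x + 24) = 0
Setting each factor to zero: x = -11 or x = -24

x = -24, x = -11


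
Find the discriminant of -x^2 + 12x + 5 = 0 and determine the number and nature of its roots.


For ax^2 + bx + c = 0, discriminant D = b^2 - 4ac
Here a = -1, b = 12, c = 5
D = (12)^2 - 4(-1)(5) = 144 + 20 = 164

D = 164 > 0 but not a perfect square
The equation has 2 distinct real irrational roots.

Discriminant = 164, 2 distinct real irrational roots


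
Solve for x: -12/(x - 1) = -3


Multiply both sides by (x - 1): -12 = -3(x - 1)
Distribute: -12 = -3x + 3
-3x = -12 - 3 = -15
x = 5

x = 5


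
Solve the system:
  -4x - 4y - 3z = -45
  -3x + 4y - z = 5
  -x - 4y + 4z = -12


Using Cramer's rule. Expand each determinant along the first row.
D  = (-4)*[4*4 - (-1)*(-4)] - (-4)*[(-3)*4 - (-1)*(-1)] + (-3)*[(-3)*(-4) - 4*(-1)]
  = (-4)*(12) - (-4)*(-13) + (-3)*(16) = -148
Dx = (-45)*[4*4 - (-1)*(-4)] - (-4)*[5*4 - (-1)*(-12)] + (-3)*[5*(-4) - 4*(-12)]
  = (-45)*(12) - (-4)*(8) + (-3)*(28) = -592
Dy = (-4)*[5*4 - (-1)*(-12)] - (-45)*[(-3)*4 - (-1)*(-1)] + (-3)*[(-3)*(-12) - 5*(-1)]
  = (-4)*(8) - (-45)*(-13) + (-3)*(41) = -740
Dz = (-4)*[4*(-12) - 5*(-4)] - (-4)*[(-3)*(-12) - 5*(-1)] + (-45)*[(-3)*(-4) - 4*(-1)]
  = (-4)*(-28) - (-4)*(41) + (-45)*(16) = -444
x = Dx/D = -592/-148 = 4, y = Dy/D = -740/-148 = 5, z = Dz/D = -444/-148 = 3
Check eq1: (-4)(4) + (-4)(5) + (-3)(3) = -45 = -45 ✓
Check eq2: (-3)(4) + (4)(5) + (-1)(3) = 5 = 5 ✓
Check eq3: (-1)(4) + (-4)(5) + (4)(3) = -12 = -12 ✓

x = 4, y = 5, z = 3


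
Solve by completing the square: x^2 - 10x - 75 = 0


Start: x^2 - 10x - 75 = 0
Move constant: x^2 - 10x = 75
Half of -10 is -5, squared is 25
Add 25 to both sides: x^2 - 10x + 25 = 100
(x - 5)^2 = 100
x - 5 = ±10
x = 5 + 10 = 15 or x = 5 - 10 = -5

x = -5, x = 15


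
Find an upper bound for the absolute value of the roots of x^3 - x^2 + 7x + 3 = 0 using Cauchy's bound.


Cauchy's bound: all roots r satisfy |r| <= 1 + max(|a_i/a_n|) for i = 0,...,n-1
where a_n is the leading coefficient.

Coefficients: [1, -1, 7, 3]
Leading coefficient a_n = 1
Ratios |a_i/a_n|: 1, 7, 3
Maximum ratio: 7
Cauchy's bound: |r| <= 1 + 7 = 8

Upper bound = 8


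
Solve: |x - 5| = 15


An absolute value equation |expr| = 15 gives two cases:
Case 1: x - 5 = 15
  x = 20, so x = 20
Case 2: x - 5 = -15
  x = -10, so x = -10

x = -10, x = 20


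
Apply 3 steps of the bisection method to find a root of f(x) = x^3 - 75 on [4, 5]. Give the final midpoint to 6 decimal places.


f(x) = x^3 - 75
f(4) = -11 < 0
f(5) = 50 > 0

Step 1: midpoint = (4.000000 + 5.000000)/2 = 4.500000
  f(4.500000) = 16.125000
  f(mid) > 0, so root is in [4.000000, 4.500000]

Step 2: midpoint = (4.000000 + 4.500000)/2 = 4.250000
  f(4.250000) = 1.765625
  f(mid) > 0, so root is in [4.000000, 4.250000]

Step 3: midpoint = (4.000000 + 4.250000)/2 = 4.125000
  f(4.125000) = -4.810547
  f(mid) < 0, so root is in [4.125000, 4.250000]

midpoint = 4.125000


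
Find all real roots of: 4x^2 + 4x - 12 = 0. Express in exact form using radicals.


Using the quadratic formula: x = (-b ± sqrt(b^2 - 4ac)) / (2a)
Here a = 4, b = 4, c = -12
Discriminant = b^2 - 4ac = 4^2 - 4(4)(-12) = 16 + 192 = 208
Since discriminant = 208 > 0, there are two real roots.
x = (-4 ± 4*sqrt(13)) / 8
Simplifying: x = (-1 ± sqrt(13)) / 2
Numerically: x ≈ 1.3028 or x ≈ -2.3028

x = (-1 + sqrt(13)) / 2 or x = (-1 - sqrt(13)) / 2


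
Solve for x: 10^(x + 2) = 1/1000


Express both sides with the same base.
1/1000 = 10^(-3)
Since the bases match, equate exponents: x + 2 = -3
So x = -3 - (2) = -5

x = -5


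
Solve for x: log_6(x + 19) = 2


Convert to exponential form: x + 19 = 6^2 = 36
x = 36 - 19 = 17
Check: log_6(17 + 19) = log_6(36) = log_6(36) = 2 ✓

x = 17


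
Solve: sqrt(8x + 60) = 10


Square both sides: 8x + 60 = 10^2 = 100
8x = 100 - 60 = 40
x = 5
Check: sqrt(8*5 + 60) = sqrt(100) = 10 ✓

x = 5


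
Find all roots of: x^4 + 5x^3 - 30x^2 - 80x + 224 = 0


Let p(x) = x^4 + 5x^3 - 30x^2 - 80x + 224. By the rational root theorem (leading coefficient 1), any rational root is an integer divisor of 224: try ±1, ±2, ... in turn.
Test x = 1: value = 120 ≠ 0.
Test x = -1: value = 270 ≠ 0.
Test x = 2: value = 0 ✓, so (x - 2) is a factor.
Synthetic division by (x - 2): bring down 1; 1(2) + 5 = 7; 7(2) - 30 = -16; (-16)(2) - 80 = -112; (-112)(2) + 224 = 0 → quotient x^3 + 7x^2 - 16x - 112, remainder 0.
Continue with the quotient x^3 + 7x^2 - 16x - 112 (candidates must divide 112; re-test x = 2 first in case it repeats).
Test x = 2: value = -108 ≠ 0.
Test x = -2: value = -60 ≠ 0.
Test x = 4: value = 0 ✓, so (x - 4) is a factor.
Synthetic division by (x - 4): bring down 1; 1(4) + 7 = 11; 11(4) - 16 = 28; 28(4) - 112 = 0 → quotient x^2 + 11x + 28, remainder 0.
Solve the quadratic x^2 + 11x + 28 = 0: discriminant = 11^2 - 4(1)(28) = 121 - 112 = 9.
sqrt(9) = 3, so x = (-11 ± 3)/2: x = -4 or x = -7.
Collecting all roots found:

x = -7, x = -4, x = 2, x = 4


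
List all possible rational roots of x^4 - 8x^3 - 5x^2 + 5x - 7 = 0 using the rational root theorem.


Rational root theorem: possible roots are ±p/q where:
  p divides the constant term (-7): p ∈ {1, 7}
  q divides the leading coefficient (1): q ∈ {1}

All possible rational roots: -7, -1, 1, 7

-7, -1, 1, 7


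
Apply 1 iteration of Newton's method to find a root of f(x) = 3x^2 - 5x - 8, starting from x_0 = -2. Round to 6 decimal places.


Newton's method: x_(n+1) = x_n - f(x_n)/f'(x_n)
f(x) = 3x^2 - 5x - 8
f'(x) = 6x - 5

Iteration 1:
  f(-2.000000) = 14.000000
  f'(-2.000000) = -17.000000
  x_1 = -2.000000 - (14.000000)/(-17.000000) = -1.176471

x_1 = -1.176471


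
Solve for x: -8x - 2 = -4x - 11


Starting with: -8x - 2 = -4x - 11
Move all x terms to left: (-8 + 4)x = -11 + 2
Simplify: -4x = -9
Divide both sides by -4: x = 9/4

x = 9/4


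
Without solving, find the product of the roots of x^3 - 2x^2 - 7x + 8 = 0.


By Vieta's formulas for x^3 + bx^2 + cx + d = 0:
  r1 + r2 + r3 = -b/a = 2
  r1*r2 + r1*r3 + r2*r3 = c/a = -7
  r1*r2*r3 = -d/a = -8


Product = -8


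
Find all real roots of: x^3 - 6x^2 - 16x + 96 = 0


Let p(x) = x^3 - 6x^2 - 16x + 96. By the rational root theorem (leading coefficient 1), any rational root is an integer divisor of 96: try ±1, ±2, ... in turn.
Test x = 1: value = 75 ≠ 0.
Test x = -1: value = 105 ≠ 0.
Test x = 2: value = 48 ≠ 0.
Test x = -2: value = 96 ≠ 0.
Test x = 3: value = 21 ≠ 0.
Test x = -3: value = 63 ≠ 0.
Test x = 4: value = 0 ✓, so (x - 4) is a factor.
Synthetic division by (x - 4): bring down 1; 1(4) - 6 = -2; (-2)(4) - 16 = -24; (-24)(4) + 96 = 0 → quotient x^2 - 2x - 24, remainder 0.
Solve the quadratic x^2 - 2x - 24 = 0: discriminant = (-2)^2 - 4(1)(-24) = 4 + 96 = 100.
sqrt(100) = 10, so x = (2 ± 10)/2: x = 6 or x = -4.

x = -4, x = 4, x = 6


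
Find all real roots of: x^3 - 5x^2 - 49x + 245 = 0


Let p(x) = x^3 - 5x^2 - 49x + 245. By the rational root theorem (leading coefficient 1), any rational root is an integer divisor of 245: try ±1, ±2, ... in turn.
Test x = 1: value = 192 ≠ 0.
Test x = -1: value = 288 ≠ 0.
Test x = 5: value = 0 ✓, so (x - 5) is a factor.
Synthetic division by (x - 5): bring down 1; 1(5) - 5 = 0; 0(5) - 49 = -49; (-49)(5) + 245 = 0 → quotient x^2 - 49, remainder 0.
Solve the quadratic x^2 - 49 = 0: discriminant = 0^2 - 4(1)(-49) = 0 + 196 = 196.
sqrt(196) = 14, so x = (0 ± 14)/2: x = 7 or x = -7.

x = -7, x = 5, x = 7


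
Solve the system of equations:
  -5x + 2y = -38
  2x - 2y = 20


Using Cramer's rule:
Determinant D = (-5)(-2) - (2)(2) = 10 - 4 = 6
Dx = (-38)(-2) - (20)(2) = 76 - 40 = 36
Dy = (-5)(20) - (2)(-38) = -100 + 76 = -24
x = Dx/D = 36/6 = 6
y = Dy/D = -24/6 = -4

x = 6, y = -4


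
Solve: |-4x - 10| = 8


An absolute value equation |expr| = 8 gives two cases:
Case 1: -4x - 10 = 8
  -4x = 18, so x = -9/2
Case 2: -4x - 10 = -8
  -4x = 2, so x = -1/2

x = -9/2, x = -1/2


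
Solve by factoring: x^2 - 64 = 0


We need two numbers that multiply to -64 and add to 0.
Those numbers are 8 and -8 (since 8 * (-8) = -64 and 8 + (-8) = 0).
So x^2 - 64 = (x + 8)(x - 8) = 0
Setting each factor to zero: x = -8 or x = 8

x = -8, x = 8


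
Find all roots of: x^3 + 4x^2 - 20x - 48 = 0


Let p(x) = x^3 + 4x^2 - 20x - 48. By the rational root theorem (leading coefficient 1), any rational root is an integer divisor of 48: try ±1, ±2, ... in turn.
Test x = 1: value = -63 ≠ 0.
Test x = -1: value = -25 ≠ 0.
Test x = 2: value = -64 ≠ 0.
Test x = -2: value = 0 ✓, so (x + 2) is a factor.
Synthetic division by (x + 2): bring down 1; 1(-2) + 4 = 2; 2(-2) - 20 = -24; (-24)(-2) - 48 = 0 → quotient x^2 + 2x - 24, remainder 0.
Solve the quadratic x^2 + 2x - 24 = 0: discriminant = 2^2 - 4(1)(-24) = 4 + 96 = 100.
sqrt(100) = 10, so x = (-2 ± 10)/2: x = 4 or x = -6.
Collecting all roots found:

x = -6, x = -2, x = 4


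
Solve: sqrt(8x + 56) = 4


Square both sides: 8x + 56 = 4^2 = 16
8x = 16 - 56 = -40
x = -5
Check: sqrt(8*(-5) + 56) = sqrt(16) = 4 ✓

x = -5


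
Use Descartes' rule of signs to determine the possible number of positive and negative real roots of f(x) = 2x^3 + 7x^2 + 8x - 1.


Descartes' rule of signs:

For positive roots, count sign changes in f(x) = 2x^3 + 7x^2 + 8x - 1:
Signs of coefficients: +, +, +, -
Number of sign changes: 1
Possible positive real roots: 1

For negative roots, examine f(-x) = -2x^3 + 7x^2 - 8x - 1:
Signs of coefficients: -, +, -, -
Number of sign changes: 2
Possible negative real roots: 2, 0

Positive roots: 1; Negative roots: 2 or 0


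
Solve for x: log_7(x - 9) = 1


Convert to exponential form: x - 9 = 7^1 = 7
x = 7 + 9 = 16
Check: log_7(16 - 9) = log_7(7) = log_7(7) = 1 ✓

x = 16


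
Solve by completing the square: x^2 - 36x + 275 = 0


Start: x^2 - 36x + 275 = 0
Move constant: x^2 - 36x = -275
Half of -36 is -18, squared is 324
Add 324 to both sides: x^2 - 36x + 324 = 49
(x - 18)^2 = 49
x - 18 = ±7
x = 18 + 7 = 25 or x = 18 - 7 = 11

x = 11, x = 25


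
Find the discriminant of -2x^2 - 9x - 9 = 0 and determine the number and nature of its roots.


For ax^2 + bx + c = 0, discriminant D = b^2 - 4ac
Here a = -2, b = -9, c = -9
D = (-9)^2 - 4(-2)(-9) = 81 - 72 = 9

D = 9 > 0 and is a perfect square (sqrt = 3)
The equation has 2 distinct real rational roots.

Discriminant = 9, 2 distinct real rational roots


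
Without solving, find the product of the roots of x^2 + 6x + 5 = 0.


By Vieta's formulas for ax^2 + bx + c = 0:
  Sum of roots = -b/a
  Product of roots = c/a

Here a = 1, b = 6, c = 5
Sum = -(6)/1 = -6
Product = 5/1 = 5

Product = 5


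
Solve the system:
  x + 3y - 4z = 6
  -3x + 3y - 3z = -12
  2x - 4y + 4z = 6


Using Cramer's rule. Expand each determinant along the first row.
D  = 1*[3*4 - (-3)*(-4)] - 3*[(-3)*4 - (-3)*2] + (-4)*[(-3)*(-4) - 3*2]
  = 1*(0) - 3*(-6) + (-4)*(6) = -6
Dx = 6*[3*4 - (-3)*(-4)] - 3*[(-12)*4 - (-3)*6] + (-4)*[(-12)*(-4) - 3*6]
  = 6*(0) - 3*(-30) + (-4)*(30) = -30
Dy = 1*[(-12)*4 - (-3)*6] - 6*[(-3)*4 - (-3)*2] + (-4)*[(-3)*6 - (-12)*2]
  = 1*(-30) - 6*(-6) + (-4)*(6) = -18
Dz = 1*[3*6 - (-12)*(-4)] - 3*[(-3)*6 - (-12)*2] + 6*[(-3)*(-4) - 3*2]
  = 1*(-30) - 3*(6) + 6*(6) = -12
x = Dx/D = -30/-6 = 5, y = Dy/D = -18/-6 = 3, z = Dz/D = -12/-6 = 2
Check eq1: (1)(5) + (3)(3) + (-4)(2) = 6 = 6 ✓
Check eq2: (-3)(5) + (3)(3) + (-3)(2) = -12 = -12 ✓
Check eq3: (2)(5) + (-4)(3) + (4)(2) = 6 = 6 ✓

x = 5, y = 3, z = 2


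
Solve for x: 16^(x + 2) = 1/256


Express both sides with the same base.
1/256 = 16^(-2)
Since the bases match, equate exponents: x + 2 = -2
So x = -2 - (2) = -4

x = -4


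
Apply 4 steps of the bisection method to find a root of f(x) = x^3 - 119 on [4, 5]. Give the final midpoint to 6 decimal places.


f(x) = x^3 - 119
f(4) = -55 < 0
f(5) = 6 > 0

Step 1: midpoint = (4.000000 + 5.000000)/2 = 4.500000
  f(4.500000) = -27.875000
  f(mid) < 0, so root is in [4.500000, 5.000000]

Step 2: midpoint = (4.500000 + 5.000000)/2 = 4.750000
  f(4.750000) = -11.828125
  f(mid) < 0, so root is in [4.750000, 5.000000]

Step 3: midpoint = (4.750000 + 5.000000)/2 = 4.875000
  f(4.875000) = -3.142578
  f(mid) < 0, so root is in [4.875000, 5.000000]

Step 4: midpoint = (4.875000 + 5.000000)/2 = 4.937500
  f(4.937500) = 1.370850
  f(mid) > 0, so root is in [4.875000, 4.937500]

midpoint = 4.937500


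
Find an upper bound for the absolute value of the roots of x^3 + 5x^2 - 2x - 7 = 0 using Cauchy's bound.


Cauchy's bound: all roots r satisfy |r| <= 1 + max(|a_i/a_n|) for i = 0,...,n-1
where a_n is the leading coefficient.

Coefficients: [1, 5, -2, -7]
Leading coefficient a_n = 1
Ratios |a_i/a_n|: 5, 2, 7
Maximum ratio: 7
Cauchy's bound: |r| <= 1 + 7 = 8

Upper bound = 8


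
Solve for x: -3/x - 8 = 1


Subtract -8 from both sides: -3/x = 9
Multiply both sides by x: -3 = 9 * x
Divide by 9: x = -1/3

x = -1/3


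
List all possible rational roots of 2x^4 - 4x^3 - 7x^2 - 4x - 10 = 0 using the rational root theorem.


Rational root theorem: possible roots are ±p/q where:
  p divides the constant term (-10): p ∈ {1, 2, 5, 10}
  q divides the leading coefficient (2): q ∈ {1, 2}

All possible rational roots: -10, -5, -5/2, -2, -1, -1/2, 1/2, 1, 2, 5/2, 5, 10

-10, -5, -5/2, -2, -1, -1/2, 1/2, 1, 2, 5/2, 5, 10
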